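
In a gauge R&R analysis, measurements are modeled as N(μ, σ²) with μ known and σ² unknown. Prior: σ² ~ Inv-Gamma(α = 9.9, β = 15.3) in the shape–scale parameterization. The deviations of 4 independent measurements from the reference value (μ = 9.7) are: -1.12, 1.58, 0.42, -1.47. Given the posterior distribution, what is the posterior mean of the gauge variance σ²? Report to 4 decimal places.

With known mean μ and an Inverse-Gamma(α, β) prior on σ², the Normal likelihood is conjugate: posterior is Inv-Gamma(α + n/2, β + Σ(xᵢ−μ)²/2).
Σ(xᵢ−μ)² = (-1.12)² + (1.58)² + (0.42)² + (-1.47)² = 6.0881.
Posterior: Inv-Gamma(9.9 + 4/2, 15.3 + 6.0881/2) = Inv-Gamma(11.90, 18.34405).
E[σ²|data] = β/(α−1) = 18.34405/10.90 = 1.6829.

1.6829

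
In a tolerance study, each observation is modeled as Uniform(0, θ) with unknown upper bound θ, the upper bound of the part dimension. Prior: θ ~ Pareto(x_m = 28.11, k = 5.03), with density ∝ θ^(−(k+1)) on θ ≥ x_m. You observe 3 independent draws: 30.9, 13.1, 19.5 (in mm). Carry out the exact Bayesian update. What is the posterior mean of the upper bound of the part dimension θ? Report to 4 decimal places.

A Pareto(scale x_m, shape k) prior on the upper bound θ of Uniform(0, θ) is conjugate: posterior is Pareto(max(x_m, max xᵢ), k + n).
Sample maximum = 30.9; prior scale x_m = 28.11 → posterior scale = max = 30.90.
Posterior shape = 5.03 + 3 = 8.03.
E[θ|data] = k·x_m/(k−1) = 8.03·30.90/7.03 = 35.2954.

35.2954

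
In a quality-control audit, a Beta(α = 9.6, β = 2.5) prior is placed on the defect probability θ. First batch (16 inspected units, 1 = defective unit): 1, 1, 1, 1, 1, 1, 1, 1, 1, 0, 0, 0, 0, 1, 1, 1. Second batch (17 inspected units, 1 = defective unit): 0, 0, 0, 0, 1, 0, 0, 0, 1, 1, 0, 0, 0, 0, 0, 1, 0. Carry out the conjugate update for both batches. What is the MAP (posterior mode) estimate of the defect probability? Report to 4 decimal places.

0.5708

The Beta prior is conjugate to a Binomial/Bernoulli likelihood; the update adds successes to α and failures to β.
After batch 1: Beta(9.6+12, 2.5+4) = Beta(21.6, 6.5).
After batch 2: Beta(21.6+4, 6.5+13) = Beta(25.6, 19.5).
Mode of Beta(a,b) for a,b>1 is (a−1)/(a+b−2) = 24.6/43.1 = 0.5708.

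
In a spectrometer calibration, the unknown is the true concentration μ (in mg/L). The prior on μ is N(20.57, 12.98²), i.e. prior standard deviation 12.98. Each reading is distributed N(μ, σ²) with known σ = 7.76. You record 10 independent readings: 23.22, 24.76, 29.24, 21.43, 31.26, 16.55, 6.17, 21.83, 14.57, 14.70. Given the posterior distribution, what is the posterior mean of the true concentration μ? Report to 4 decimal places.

For Normal data with known variance σ², a Normal(μ₀, σ₀²) prior on μ is conjugate. Posterior precision = 1/σ₀² + n/σ²; posterior mean is the precision-weighted average of μ₀ and x̄.
Σxᵢ = 23.22 + 24.76 + 29.24 + 21.43 + 31.26 + 16.55 + 6.17 + 21.83 + 14.57 + 14.70 = 203.73, so n·x̄ = 203.73.
σ₀² = 12.98² = 168.4804, σ² = 7.76² = 60.2176; σ² + n·σ₀² = 60.2176 + 10·168.4804 = 1745.0216.
Posterior mean = (μ₀/σ₀² + n·x̄/σ²)/(1/σ₀² + n/σ²) = (σ²·μ₀ + σ₀²·n·x̄)/(σ² + n·σ₀²) = (60.2176·20.57 + 168.4804·203.73)/1745.0216 = 35563.187924/1745.0216 = 20.3798.

20.3798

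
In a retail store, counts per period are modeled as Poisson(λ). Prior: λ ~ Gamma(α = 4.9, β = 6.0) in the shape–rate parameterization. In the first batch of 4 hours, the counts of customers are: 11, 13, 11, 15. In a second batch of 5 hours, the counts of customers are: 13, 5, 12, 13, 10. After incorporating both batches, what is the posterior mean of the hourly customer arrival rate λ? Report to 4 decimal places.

With a Gamma(shape α, rate β) prior, the Poisson likelihood is conjugate: the posterior is Gamma(α + ΣXᵢ, β + n).
Batch 1: sum of counts S = 50 over n = 4 hours.
After batch 1: Gamma(α+S, β+n) = Gamma(4.9+50, 6.0+4) = Gamma(54.9, 10.0).
Batch 2: sum of counts S = 53 over n = 5 hours.
After batch 2: Gamma(α+S, β+n) = Gamma(54.9+53, 10.0+5) = Gamma(107.9, 15.0).
Posterior mean = α/β = 107.9/15.0 = 7.1933.

7.1933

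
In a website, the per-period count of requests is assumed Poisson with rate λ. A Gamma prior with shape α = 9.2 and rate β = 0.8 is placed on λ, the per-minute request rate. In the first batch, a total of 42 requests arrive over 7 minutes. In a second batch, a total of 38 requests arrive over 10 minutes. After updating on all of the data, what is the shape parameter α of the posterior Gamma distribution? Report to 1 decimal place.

With a Gamma(shape α, rate β) prior, the Poisson likelihood is conjugate: the posterior is Gamma(α + ΣXᵢ, β + n).
After batch 1: Gamma(α+S, β+n) = Gamma(9.2+42, 0.8+7) = Gamma(51.2, 7.8).
After batch 2: Gamma(α+S, β+n) = Gamma(51.2+38, 7.8+10) = Gamma(89.2, 17.8).
Posterior α = 89.2.

89.2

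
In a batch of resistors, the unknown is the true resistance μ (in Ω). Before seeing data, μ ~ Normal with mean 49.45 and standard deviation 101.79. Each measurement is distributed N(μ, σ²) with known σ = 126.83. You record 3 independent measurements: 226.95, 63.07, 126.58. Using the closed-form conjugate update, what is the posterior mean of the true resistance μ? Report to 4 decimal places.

108.3736

For Normal data with known variance σ², a Normal(μ₀, σ₀²) prior on μ is conjugate. Posterior precision = 1/σ₀² + n/σ²; posterior mean is the precision-weighted average of μ₀ and x̄.
Σxᵢ = 226.95 + 63.07 + 126.58 = 416.6, so n·x̄ = 416.6.
σ₀² = 101.79² = 10361.2041, σ² = 126.83² = 16085.8489; σ² + n·σ₀² = 16085.8489 + 3·10361.2041 = 47169.4612.
Posterior mean = (μ₀/σ₀² + n·x̄/σ²)/(1/σ₀² + n/σ²) = (σ²·μ₀ + σ₀²·n·x̄)/(σ² + n·σ₀²) = (16085.8489·49.45 + 10361.2041·416.6)/47169.4612 = 5111922.856165/47169.4612 = 108.3736.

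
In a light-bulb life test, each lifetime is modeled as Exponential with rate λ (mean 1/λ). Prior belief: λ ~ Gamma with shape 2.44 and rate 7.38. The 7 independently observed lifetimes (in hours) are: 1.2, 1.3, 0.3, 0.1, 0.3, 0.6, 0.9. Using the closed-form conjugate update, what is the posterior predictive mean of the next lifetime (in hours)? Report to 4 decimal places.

With a Gamma(shape α, rate β) prior on the exponential rate λ, the posterior after n observations with total T = Σxᵢ is Gamma(α+n, β+T).
Sum of observations T = 4.7 hours; n = 7.
Posterior: Gamma(2.44+7, 7.38+4.7) = Gamma(9.44, 12.08).
The predictive distribution for the next observation is Lomax; its mean is β/(α−1) = 12.08/8.44 = 1.4313.

1.4313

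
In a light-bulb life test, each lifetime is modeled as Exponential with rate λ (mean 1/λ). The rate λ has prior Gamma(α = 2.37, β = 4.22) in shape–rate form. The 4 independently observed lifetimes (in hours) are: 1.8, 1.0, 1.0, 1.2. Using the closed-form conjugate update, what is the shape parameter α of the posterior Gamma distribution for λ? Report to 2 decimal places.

With a Gamma(shape α, rate β) prior on the exponential rate λ, the posterior after n observations with total T = Σxᵢ is Gamma(α+n, β+T).
Sum of observations T = 5.0 hours; n = 4.
Posterior: Gamma(2.37+4, 4.22+5.0) = Gamma(6.37, 9.22).
Posterior α = 6.37.

6.37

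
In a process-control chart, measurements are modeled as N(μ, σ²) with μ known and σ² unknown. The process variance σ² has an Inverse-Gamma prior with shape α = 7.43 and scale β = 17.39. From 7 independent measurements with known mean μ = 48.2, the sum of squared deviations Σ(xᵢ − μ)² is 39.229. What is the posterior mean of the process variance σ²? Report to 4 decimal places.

With known mean μ and an Inverse-Gamma(α, β) prior on σ², the Normal likelihood is conjugate: posterior is Inv-Gamma(α + n/2, β + Σ(xᵢ−μ)²/2).
Posterior: Inv-Gamma(7.43 + 7/2, 17.39 + 39.229/2) = Inv-Gamma(10.93, 37.0045).
E[σ²|data] = β/(α−1) = 37.0045/9.93 = 3.7265.

3.7265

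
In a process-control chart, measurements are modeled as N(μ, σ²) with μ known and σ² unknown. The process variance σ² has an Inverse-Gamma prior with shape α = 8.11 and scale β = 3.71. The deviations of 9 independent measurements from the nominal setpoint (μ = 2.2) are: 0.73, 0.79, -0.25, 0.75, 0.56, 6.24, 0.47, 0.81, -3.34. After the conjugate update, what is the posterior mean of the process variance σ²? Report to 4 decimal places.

2.6049

With known mean μ and an Inverse-Gamma(α, β) prior on σ², the Normal likelihood is conjugate: posterior is Inv-Gamma(α + n/2, β + Σ(xᵢ−μ)²/2).
Σ(xᵢ−μ)² = (0.73)² + (0.79)² + (-0.25)² + (0.75)² + (0.56)² + (6.24)² + (0.47)² + (0.81)² + (-3.34)² = 53.0658.
Posterior: Inv-Gamma(8.11 + 9/2, 3.71 + 53.0658/2) = Inv-Gamma(12.61, 30.24290).
E[σ²|data] = β/(α−1) = 30.24290/11.61 = 2.6049.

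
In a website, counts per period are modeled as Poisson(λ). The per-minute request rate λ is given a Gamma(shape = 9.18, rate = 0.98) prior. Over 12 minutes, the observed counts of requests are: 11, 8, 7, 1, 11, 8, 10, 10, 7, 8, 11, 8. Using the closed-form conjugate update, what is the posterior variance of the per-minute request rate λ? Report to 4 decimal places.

0.6480

With a Gamma(shape α, rate β) prior, the Poisson likelihood is conjugate: the posterior is Gamma(α + ΣXᵢ, β + n).
Sum of counts S = 100 over n = 12 minutes.
Posterior: Gamma(α+S, β+n) = Gamma(9.18+100, 0.98+12) = Gamma(109.18, 12.98).
Var = α/β² = 109.18/12.98² = 0.6480.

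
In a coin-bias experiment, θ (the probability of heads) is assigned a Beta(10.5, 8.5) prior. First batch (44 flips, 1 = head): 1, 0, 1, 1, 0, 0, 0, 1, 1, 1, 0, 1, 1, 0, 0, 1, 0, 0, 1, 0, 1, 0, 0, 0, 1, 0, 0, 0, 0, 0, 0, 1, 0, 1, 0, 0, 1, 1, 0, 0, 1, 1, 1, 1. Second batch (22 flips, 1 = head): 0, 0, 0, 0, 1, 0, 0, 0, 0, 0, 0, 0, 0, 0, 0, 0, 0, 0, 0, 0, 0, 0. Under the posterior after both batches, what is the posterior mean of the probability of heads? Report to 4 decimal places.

0.3706

The Beta prior is conjugate to a Binomial/Bernoulli likelihood; the update adds successes to α and failures to β.
After batch 1: Beta(10.5+20, 8.5+24) = Beta(30.5, 32.5).
After batch 2: Beta(30.5+1, 32.5+21) = Beta(31.5, 53.5).
Posterior mean = α/(α+β) = 31.5/85.0 = 0.3706.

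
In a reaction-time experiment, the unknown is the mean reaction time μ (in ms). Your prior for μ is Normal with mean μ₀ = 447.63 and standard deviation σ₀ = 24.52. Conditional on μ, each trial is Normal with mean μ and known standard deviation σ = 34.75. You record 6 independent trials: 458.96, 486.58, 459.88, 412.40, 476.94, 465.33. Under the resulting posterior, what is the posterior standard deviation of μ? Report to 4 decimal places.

12.2795

For Normal data with known variance σ², a Normal(μ₀, σ₀²) prior on μ is conjugate. Posterior precision = 1/σ₀² + n/σ²; posterior mean is the precision-weighted average of μ₀ and x̄.
σ₀² = 24.52² = 601.2304, σ² = 34.75² = 1207.5625; σ² + n·σ₀² = 1207.5625 + 6·601.2304 = 4814.9449.
Posterior precision = 1/σ₀² + n/σ² = 1/601.2304 + 6/1207.5625 = (σ² + n·σ₀²)/(σ₀²σ²) = 4814.9449/(601.2304·1207.5625); posterior variance σₙ² = σ₀²σ²/(σ² + n·σ₀²) = 601.2304·1207.5625/4814.9449 = 150.785378.
Posterior SD = √σₙ² = √(601.2304·1207.5625/4814.9449) = 12.2795.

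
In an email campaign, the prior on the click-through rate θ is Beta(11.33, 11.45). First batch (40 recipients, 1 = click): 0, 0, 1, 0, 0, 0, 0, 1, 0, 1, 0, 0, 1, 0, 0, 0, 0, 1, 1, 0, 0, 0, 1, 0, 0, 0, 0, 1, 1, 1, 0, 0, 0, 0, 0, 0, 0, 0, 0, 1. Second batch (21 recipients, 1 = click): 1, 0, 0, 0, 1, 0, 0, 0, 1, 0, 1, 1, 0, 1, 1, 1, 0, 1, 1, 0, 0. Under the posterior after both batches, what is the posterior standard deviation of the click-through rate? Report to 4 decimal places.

0.0529

The Beta prior is conjugate to a Binomial/Bernoulli likelihood; the update adds successes to α and failures to β.
After batch 1: Beta(11.33+11, 11.45+29) = Beta(22.33, 40.45).
After batch 2: Beta(22.33+10, 40.45+11) = Beta(32.33, 51.45).
Var = αβ/((α+β)²(α+β+1)) = 32.33·51.45/(83.78²·84.78) = 0.00279523; SD = √0.00279523 = 0.0529.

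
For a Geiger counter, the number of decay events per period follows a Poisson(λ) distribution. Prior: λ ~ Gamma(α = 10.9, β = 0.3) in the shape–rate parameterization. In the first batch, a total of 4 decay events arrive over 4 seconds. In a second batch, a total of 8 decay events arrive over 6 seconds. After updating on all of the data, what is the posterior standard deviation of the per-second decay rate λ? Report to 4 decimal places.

With a Gamma(shape α, rate β) prior, the Poisson likelihood is conjugate: the posterior is Gamma(α + ΣXᵢ, β + n).
After batch 1: Gamma(α+S, β+n) = Gamma(10.9+4, 0.3+4) = Gamma(14.9, 4.3).
After batch 2: Gamma(α+S, β+n) = Gamma(14.9+8, 4.3+6) = Gamma(22.9, 10.3).
SD = √α/β = √22.9/10.3 = 0.4646.

0.4646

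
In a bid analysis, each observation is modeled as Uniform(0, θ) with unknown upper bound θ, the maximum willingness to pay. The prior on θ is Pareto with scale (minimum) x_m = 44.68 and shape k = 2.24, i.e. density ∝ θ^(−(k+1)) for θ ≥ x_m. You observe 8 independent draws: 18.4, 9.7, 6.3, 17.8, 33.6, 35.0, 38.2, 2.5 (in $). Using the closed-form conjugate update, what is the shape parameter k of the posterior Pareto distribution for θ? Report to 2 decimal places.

10.24

A Pareto(scale x_m, shape k) prior on the upper bound θ of Uniform(0, θ) is conjugate: posterior is Pareto(max(x_m, max xᵢ), k + n).
Sample maximum = 38.2; prior scale x_m = 44.68 → posterior scale = max = 44.68.
Posterior shape = 2.24 + 8 = 10.24.
Posterior shape k = 10.24.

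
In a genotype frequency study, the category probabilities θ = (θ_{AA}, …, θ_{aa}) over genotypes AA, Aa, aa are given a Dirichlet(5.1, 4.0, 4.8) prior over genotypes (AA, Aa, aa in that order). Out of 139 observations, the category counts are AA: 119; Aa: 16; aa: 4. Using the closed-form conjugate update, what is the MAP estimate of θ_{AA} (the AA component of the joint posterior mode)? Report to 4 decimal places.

0.8212

The Dirichlet prior is conjugate to the Multinomial likelihood: each posterior αⱼ = prior αⱼ + observed count nⱼ.
Posterior concentration: (124.1, 20.0, 8.8), total = 152.9.
Joint mode component: (α_{AA}−1)/(Σα−K) = 123.1/149.9 = 0.8212.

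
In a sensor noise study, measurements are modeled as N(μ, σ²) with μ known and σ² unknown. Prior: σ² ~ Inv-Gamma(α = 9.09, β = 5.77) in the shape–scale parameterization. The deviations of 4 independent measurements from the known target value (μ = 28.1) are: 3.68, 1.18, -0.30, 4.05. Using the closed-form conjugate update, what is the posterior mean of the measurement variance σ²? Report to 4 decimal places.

2.1292

With known mean μ and an Inverse-Gamma(α, β) prior on σ², the Normal likelihood is conjugate: posterior is Inv-Gamma(α + n/2, β + Σ(xᵢ−μ)²/2).
Σ(xᵢ−μ)² = (3.68)² + (1.18)² + (-0.30)² + (4.05)² = 31.4273.
Posterior: Inv-Gamma(9.09 + 4/2, 5.77 + 31.4273/2) = Inv-Gamma(11.09, 21.48365).
E[σ²|data] = β/(α−1) = 21.48365/10.09 = 2.1292.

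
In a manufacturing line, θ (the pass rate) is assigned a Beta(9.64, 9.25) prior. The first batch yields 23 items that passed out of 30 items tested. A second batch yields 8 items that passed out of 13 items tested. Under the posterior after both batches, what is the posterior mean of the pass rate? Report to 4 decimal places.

0.6566

The Beta prior is conjugate to a Binomial/Bernoulli likelihood; the update adds successes to α and failures to β.
After batch 1: Beta(9.64+23, 9.25+7) = Beta(32.64, 16.25).
After batch 2: Beta(32.64+8, 16.25+5) = Beta(40.64, 21.25).
Posterior mean = α/(α+β) = 40.64/61.89 = 0.6566.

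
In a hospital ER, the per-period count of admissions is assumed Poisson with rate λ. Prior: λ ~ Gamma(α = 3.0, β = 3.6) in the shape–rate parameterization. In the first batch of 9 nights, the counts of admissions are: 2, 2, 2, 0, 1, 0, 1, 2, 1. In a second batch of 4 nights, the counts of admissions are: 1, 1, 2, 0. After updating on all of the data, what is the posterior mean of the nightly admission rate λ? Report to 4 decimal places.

With a Gamma(shape α, rate β) prior, the Poisson likelihood is conjugate: the posterior is Gamma(α + ΣXᵢ, β + n).
Batch 1: sum of counts S = 11 over n = 9 nights.
After batch 1: Gamma(α+S, β+n) = Gamma(3.0+11, 3.6+9) = Gamma(14.0, 12.6).
Batch 2: sum of counts S = 4 over n = 4 nights.
After batch 2: Gamma(α+S, β+n) = Gamma(14.0+4, 12.6+4) = Gamma(18.0, 16.6).
Posterior mean = α/β = 18.0/16.6 = 1.0843.

1.0843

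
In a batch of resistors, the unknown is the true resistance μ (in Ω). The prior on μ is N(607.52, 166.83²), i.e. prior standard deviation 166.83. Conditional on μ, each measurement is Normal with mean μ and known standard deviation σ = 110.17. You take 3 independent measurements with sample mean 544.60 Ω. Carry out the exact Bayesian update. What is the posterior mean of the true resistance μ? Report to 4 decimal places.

552.5855

For Normal data with known variance σ², a Normal(μ₀, σ₀²) prior on μ is conjugate. Posterior precision = 1/σ₀² + n/σ²; posterior mean is the precision-weighted average of μ₀ and x̄.
n·x̄ = 3·544.60 = 1633.8.
σ₀² = 166.83² = 27832.2489, σ² = 110.17² = 12137.4289; σ² + n·σ₀² = 12137.4289 + 3·27832.2489 = 95634.1756.
Posterior mean = (μ₀/σ₀² + n·x̄/σ²)/(1/σ₀² + n/σ²) = (σ²·μ₀ + σ₀²·n·x̄)/(σ² + n·σ₀²) = (12137.4289·607.52 + 27832.2489·1633.8)/95634.1756 = 52846059.058148/95634.1756 = 552.5855.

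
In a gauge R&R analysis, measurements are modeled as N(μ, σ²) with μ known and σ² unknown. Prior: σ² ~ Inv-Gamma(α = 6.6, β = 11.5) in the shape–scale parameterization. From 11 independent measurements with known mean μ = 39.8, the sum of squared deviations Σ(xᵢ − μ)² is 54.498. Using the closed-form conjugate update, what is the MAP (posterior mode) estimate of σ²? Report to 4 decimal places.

2.9579

With known mean μ and an Inverse-Gamma(α, β) prior on σ², the Normal likelihood is conjugate: posterior is Inv-Gamma(α + n/2, β + Σ(xᵢ−μ)²/2).
Posterior: Inv-Gamma(6.6 + 11/2, 11.5 + 54.498/2) = Inv-Gamma(12.10, 38.7490).
Mode = β/(α+1) = 38.7490/13.10 = 2.9579.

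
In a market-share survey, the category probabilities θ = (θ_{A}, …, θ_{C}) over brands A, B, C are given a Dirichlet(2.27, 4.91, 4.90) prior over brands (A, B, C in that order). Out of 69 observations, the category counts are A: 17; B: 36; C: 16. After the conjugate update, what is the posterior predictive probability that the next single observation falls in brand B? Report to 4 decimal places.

0.5046

The Dirichlet prior is conjugate to the Multinomial likelihood: each posterior αⱼ = prior αⱼ + observed count nⱼ.
Posterior concentration: (19.27, 40.91, 20.90), total = 81.08.
P(next = B | data) = α_{B}/Σα = 0.5046.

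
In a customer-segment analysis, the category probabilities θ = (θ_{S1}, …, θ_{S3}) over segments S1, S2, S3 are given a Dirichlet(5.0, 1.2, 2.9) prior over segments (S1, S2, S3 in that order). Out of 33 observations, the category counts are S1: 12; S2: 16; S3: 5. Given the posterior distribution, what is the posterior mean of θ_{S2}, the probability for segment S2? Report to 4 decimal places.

The Dirichlet prior is conjugate to the Multinomial likelihood: each posterior αⱼ = prior αⱼ + observed count nⱼ.
Posterior concentration: (17.0, 17.2, 7.9), total = 42.1.
E[θ_{S2}|data] = α_{S2}/Σα = 17.2/42.1 = 0.4086.

0.4086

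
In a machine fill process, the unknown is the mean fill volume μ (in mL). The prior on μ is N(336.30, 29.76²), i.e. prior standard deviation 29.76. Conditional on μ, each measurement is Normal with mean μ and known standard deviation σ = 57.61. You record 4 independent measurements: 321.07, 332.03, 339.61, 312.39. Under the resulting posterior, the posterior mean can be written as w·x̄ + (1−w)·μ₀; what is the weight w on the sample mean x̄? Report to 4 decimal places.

0.5163

For Normal data with known variance σ², a Normal(μ₀, σ₀²) prior on μ is conjugate. Posterior precision = 1/σ₀² + n/σ²; posterior mean is the precision-weighted average of μ₀ and x̄.
σ₀² = 29.76² = 885.6576, σ² = 57.61² = 3318.9121. Prior precision 1/σ₀² = 1/885.6576; data precision n/σ² = 4/3318.9121.
w = (n/σ²)/(1/σ₀² + n/σ²) = n·σ₀²/(σ² + n·σ₀²) = 4·885.6576/(3318.9121 + 4·885.6576) = 3542.6304/6861.5425 = 0.5163.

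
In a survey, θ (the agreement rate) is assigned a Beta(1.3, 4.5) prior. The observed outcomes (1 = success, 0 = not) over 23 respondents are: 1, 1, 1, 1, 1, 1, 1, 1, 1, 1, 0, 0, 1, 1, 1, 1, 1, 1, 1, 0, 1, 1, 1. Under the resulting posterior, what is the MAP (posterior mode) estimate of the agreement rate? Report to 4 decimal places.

The Beta prior is conjugate to a Binomial/Bernoulli likelihood; the update adds successes to α and failures to β.
Posterior: Beta(α+k, β+n−k) = Beta(1.3+20, 4.5+3) = Beta(21.3, 7.5).
Mode of Beta(a,b) for a,b>1 is (a−1)/(a+b−2) = 20.3/26.8 = 0.7575.

0.7575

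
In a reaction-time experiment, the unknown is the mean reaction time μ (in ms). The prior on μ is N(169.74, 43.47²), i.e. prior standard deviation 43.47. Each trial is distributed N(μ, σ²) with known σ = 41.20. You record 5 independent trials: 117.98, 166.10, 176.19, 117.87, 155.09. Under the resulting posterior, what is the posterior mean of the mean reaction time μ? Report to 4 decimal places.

150.1631

For Normal data with known variance σ², a Normal(μ₀, σ₀²) prior on μ is conjugate. Posterior precision = 1/σ₀² + n/σ²; posterior mean is the precision-weighted average of μ₀ and x̄.
Σxᵢ = 117.98 + 166.10 + 176.19 + 117.87 + 155.09 = 733.23, so n·x̄ = 733.23.
σ₀² = 43.47² = 1889.6409, σ² = 41.20² = 1697.44; σ² + n·σ₀² = 1697.44 + 5·1889.6409 = 11145.6445.
Posterior mean = (μ₀/σ₀² + n·x̄/σ²)/(1/σ₀² + n/σ²) = (σ²·μ₀ + σ₀²·n·x̄)/(σ² + n·σ₀²) = (1697.44·169.74 + 1889.6409·733.23)/11145.6445 = 1673664.862707/11145.6445 = 150.1631.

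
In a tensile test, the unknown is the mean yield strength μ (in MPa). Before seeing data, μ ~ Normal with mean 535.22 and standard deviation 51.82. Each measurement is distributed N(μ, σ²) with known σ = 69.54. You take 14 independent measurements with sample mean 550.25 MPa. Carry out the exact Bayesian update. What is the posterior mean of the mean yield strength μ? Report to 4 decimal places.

For Normal data with known variance σ², a Normal(μ₀, σ₀²) prior on μ is conjugate. Posterior precision = 1/σ₀² + n/σ²; posterior mean is the precision-weighted average of μ₀ and x̄.
n·x̄ = 14·550.25 = 7703.5.
σ₀² = 51.82² = 2685.3124, σ² = 69.54² = 4835.8116; σ² + n·σ₀² = 4835.8116 + 14·2685.3124 = 42430.1852.
Posterior mean = (μ₀/σ₀² + n·x̄/σ²)/(1/σ₀² + n/σ²) = (σ²·μ₀ + σ₀²·n·x̄)/(σ² + n·σ₀²) = (4835.8116·535.22 + 2685.3124·7703.5)/42430.1852 = 23274527.157952/42430.1852 = 548.5370.

548.5370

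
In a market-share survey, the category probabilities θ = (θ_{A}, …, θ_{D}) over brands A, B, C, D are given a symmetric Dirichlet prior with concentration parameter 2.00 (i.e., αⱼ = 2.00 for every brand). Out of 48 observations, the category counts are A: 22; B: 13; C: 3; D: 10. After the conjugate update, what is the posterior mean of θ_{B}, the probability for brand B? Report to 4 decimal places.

The Dirichlet prior is conjugate to the Multinomial likelihood: each posterior αⱼ = prior αⱼ + observed count nⱼ.
Posterior concentration: (24.00, 15.00, 5.00, 12.00), total = 56.00.
E[θ_{B}|data] = α_{B}/Σα = 15.00/56.00 = 0.2679.

0.2679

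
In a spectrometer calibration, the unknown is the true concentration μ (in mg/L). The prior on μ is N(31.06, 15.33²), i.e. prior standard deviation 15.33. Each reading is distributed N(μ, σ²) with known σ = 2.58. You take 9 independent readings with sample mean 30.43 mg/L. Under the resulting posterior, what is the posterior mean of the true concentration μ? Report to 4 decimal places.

30.4320

For Normal data with known variance σ², a Normal(μ₀, σ₀²) prior on μ is conjugate. Posterior precision = 1/σ₀² + n/σ²; posterior mean is the precision-weighted average of μ₀ and x̄.
n·x̄ = 9·30.43 = 273.87.
σ₀² = 15.33² = 235.0089, σ² = 2.58² = 6.6564; σ² + n·σ₀² = 6.6564 + 9·235.0089 = 2121.7365.
Posterior mean = (μ₀/σ₀² + n·x̄/σ²)/(1/σ₀² + n/σ²) = (σ²·μ₀ + σ₀²·n·x̄)/(σ² + n·σ₀²) = (6.6564·31.06 + 235.0089·273.87)/2121.7365 = 64568.635227/2121.7365 = 30.4320.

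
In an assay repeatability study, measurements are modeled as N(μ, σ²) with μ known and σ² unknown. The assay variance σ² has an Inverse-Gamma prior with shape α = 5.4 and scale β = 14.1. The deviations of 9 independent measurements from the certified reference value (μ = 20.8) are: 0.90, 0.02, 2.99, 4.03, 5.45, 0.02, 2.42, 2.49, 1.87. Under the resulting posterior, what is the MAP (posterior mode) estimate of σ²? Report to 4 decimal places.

4.5618

With known mean μ and an Inverse-Gamma(α, β) prior on σ², the Normal likelihood is conjugate: posterior is Inv-Gamma(α + n/2, β + Σ(xᵢ−μ)²/2).
Σ(xᵢ−μ)² = (0.90)² + (0.02)² + (2.99)² + (4.03)² + (5.45)² + (0.02)² + (2.42)² + (2.49)² + (1.87)² = 71.2477.
Posterior: Inv-Gamma(5.4 + 9/2, 14.1 + 71.2477/2) = Inv-Gamma(9.90, 49.72385).
Mode = β/(α+1) = 49.72385/10.90 = 4.5618.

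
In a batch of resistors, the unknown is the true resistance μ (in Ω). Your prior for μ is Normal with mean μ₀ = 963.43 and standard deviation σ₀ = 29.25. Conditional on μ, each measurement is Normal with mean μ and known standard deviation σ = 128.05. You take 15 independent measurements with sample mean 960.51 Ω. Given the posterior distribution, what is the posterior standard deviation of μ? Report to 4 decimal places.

21.9073

For Normal data with known variance σ², a Normal(μ₀, σ₀²) prior on μ is conjugate. Posterior precision = 1/σ₀² + n/σ²; posterior mean is the precision-weighted average of μ₀ and x̄.
σ₀² = 29.25² = 855.5625, σ² = 128.05² = 16396.8025; σ² + n·σ₀² = 16396.8025 + 15·855.5625 = 29230.24.
Posterior precision = 1/σ₀² + n/σ² = 1/855.5625 + 15/16396.8025 = (σ² + n·σ₀²)/(σ₀²σ²) = 29230.24/(855.5625·16396.8025); posterior variance σₙ² = σ₀²σ²/(σ² + n·σ₀²) = 855.5625·16396.8025/29230.24 = 479.930693.
Posterior SD = √σₙ² = √(855.5625·16396.8025/29230.24) = 21.9073.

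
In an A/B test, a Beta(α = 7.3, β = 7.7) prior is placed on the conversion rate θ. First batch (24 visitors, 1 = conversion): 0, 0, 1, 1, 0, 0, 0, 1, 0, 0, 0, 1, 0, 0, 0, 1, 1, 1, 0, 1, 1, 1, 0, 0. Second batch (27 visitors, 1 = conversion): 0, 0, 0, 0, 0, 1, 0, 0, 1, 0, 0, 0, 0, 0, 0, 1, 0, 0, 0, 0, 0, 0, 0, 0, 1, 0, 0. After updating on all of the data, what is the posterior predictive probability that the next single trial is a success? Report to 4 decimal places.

0.3227

The Beta prior is conjugate to a Binomial/Bernoulli likelihood; the update adds successes to α and failures to β.
After batch 1: Beta(7.3+10, 7.7+14) = Beta(17.3, 21.7).
After batch 2: Beta(17.3+4, 21.7+23) = Beta(21.3, 44.7).
For a single future Bernoulli trial, P(success | data) = α/(α+β) = 0.3227.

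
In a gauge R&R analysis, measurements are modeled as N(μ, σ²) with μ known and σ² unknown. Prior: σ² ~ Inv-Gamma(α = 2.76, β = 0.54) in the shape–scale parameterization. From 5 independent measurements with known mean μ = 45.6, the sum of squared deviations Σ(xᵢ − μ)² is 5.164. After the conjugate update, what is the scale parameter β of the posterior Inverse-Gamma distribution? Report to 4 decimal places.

With known mean μ and an Inverse-Gamma(α, β) prior on σ², the Normal likelihood is conjugate: posterior is Inv-Gamma(α + n/2, β + Σ(xᵢ−μ)²/2).
Posterior: Inv-Gamma(2.76 + 5/2, 0.54 + 5.164/2) = Inv-Gamma(5.26, 3.1220).
Posterior β = 3.1220.

3.1220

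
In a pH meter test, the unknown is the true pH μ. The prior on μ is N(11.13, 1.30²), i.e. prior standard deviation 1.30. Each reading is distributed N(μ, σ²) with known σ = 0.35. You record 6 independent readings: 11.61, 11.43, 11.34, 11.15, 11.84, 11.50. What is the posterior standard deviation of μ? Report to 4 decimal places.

For Normal data with known variance σ², a Normal(μ₀, σ₀²) prior on μ is conjugate. Posterior precision = 1/σ₀² + n/σ²; posterior mean is the precision-weighted average of μ₀ and x̄.
σ₀² = 1.30² = 1.69, σ² = 0.35² = 0.1225; σ² + n·σ₀² = 0.1225 + 6·1.69 = 10.2625.
Posterior precision = 1/σ₀² + n/σ² = 1/1.69 + 6/0.1225 = (σ² + n·σ₀²)/(σ₀²σ²) = 10.2625/(1.69·0.1225); posterior variance σₙ² = σ₀²σ²/(σ² + n·σ₀²) = 1.69·0.1225/10.2625 = 0.020173.
Posterior SD = √σₙ² = √(1.69·0.1225/10.2625) = 0.1420.

0.1420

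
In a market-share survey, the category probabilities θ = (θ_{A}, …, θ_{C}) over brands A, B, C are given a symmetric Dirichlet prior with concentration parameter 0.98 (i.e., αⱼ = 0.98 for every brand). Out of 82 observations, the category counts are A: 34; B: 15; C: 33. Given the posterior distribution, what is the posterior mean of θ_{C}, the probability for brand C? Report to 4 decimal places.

The Dirichlet prior is conjugate to the Multinomial likelihood: each posterior αⱼ = prior αⱼ + observed count nⱼ.
Posterior concentration: (34.98, 15.98, 33.98), total = 84.94.
E[θ_{C}|data] = α_{C}/Σα = 33.98/84.94 = 0.4000.

0.4000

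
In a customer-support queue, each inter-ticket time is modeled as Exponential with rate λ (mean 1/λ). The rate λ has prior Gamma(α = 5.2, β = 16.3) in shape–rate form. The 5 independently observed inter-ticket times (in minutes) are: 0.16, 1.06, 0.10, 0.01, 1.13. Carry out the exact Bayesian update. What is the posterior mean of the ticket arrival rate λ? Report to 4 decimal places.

With a Gamma(shape α, rate β) prior on the exponential rate λ, the posterior after n observations with total T = Σxᵢ is Gamma(α+n, β+T).
Sum of observations T = 2.46 minutes; n = 5.
Posterior: Gamma(5.2+5, 16.3+2.46) = Gamma(10.2, 18.76).
Posterior mean of λ = α/β = 10.2/18.76 = 0.5437.

0.5437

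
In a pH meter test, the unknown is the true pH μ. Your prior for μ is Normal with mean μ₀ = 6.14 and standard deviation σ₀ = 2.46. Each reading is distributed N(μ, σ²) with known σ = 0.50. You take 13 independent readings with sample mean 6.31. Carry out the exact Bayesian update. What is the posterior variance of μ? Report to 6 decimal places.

0.019170

For Normal data with known variance σ², a Normal(μ₀, σ₀²) prior on μ is conjugate. Posterior precision = 1/σ₀² + n/σ²; posterior mean is the precision-weighted average of μ₀ and x̄.
σ₀² = 2.46² = 6.0516, σ² = 0.50² = 0.25; σ² + n·σ₀² = 0.25 + 13·6.0516 = 78.9208.
Posterior precision = 1/σ₀² + n/σ² = 1/6.0516 + 13/0.25 = (σ² + n·σ₀²)/(σ₀²σ²) = 78.9208/(6.0516·0.25); posterior variance σₙ² = σ₀²σ²/(σ² + n·σ₀²) = 6.0516·0.25/78.9208 = 0.019170.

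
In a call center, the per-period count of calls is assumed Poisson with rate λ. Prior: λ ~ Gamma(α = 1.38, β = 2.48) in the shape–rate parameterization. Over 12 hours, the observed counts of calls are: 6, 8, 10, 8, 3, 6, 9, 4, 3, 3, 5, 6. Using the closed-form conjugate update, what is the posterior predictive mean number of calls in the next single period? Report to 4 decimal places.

4.9986

With a Gamma(shape α, rate β) prior, the Poisson likelihood is conjugate: the posterior is Gamma(α + ΣXᵢ, β + n).
Sum of counts S = 71 over n = 12 hours.
Posterior: Gamma(α+S, β+n) = Gamma(1.38+71, 2.48+12) = Gamma(72.38, 14.48).
The predictive distribution for one future period is NegBinom with mean α/β = 4.9986.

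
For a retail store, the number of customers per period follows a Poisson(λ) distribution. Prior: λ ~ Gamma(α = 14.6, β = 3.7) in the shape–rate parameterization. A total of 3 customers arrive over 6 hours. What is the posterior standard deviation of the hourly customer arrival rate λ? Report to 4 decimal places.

With a Gamma(shape α, rate β) prior, the Poisson likelihood is conjugate: the posterior is Gamma(α + ΣXᵢ, β + n).
Posterior: Gamma(α+S, β+n) = Gamma(14.6+3, 3.7+6) = Gamma(17.6, 9.7).
SD = √α/β = √17.6/9.7 = 0.4325.

0.4325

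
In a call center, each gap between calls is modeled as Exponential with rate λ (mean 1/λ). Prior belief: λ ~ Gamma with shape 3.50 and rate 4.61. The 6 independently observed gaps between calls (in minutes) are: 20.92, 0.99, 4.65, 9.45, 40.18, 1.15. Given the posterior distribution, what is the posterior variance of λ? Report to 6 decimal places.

0.001415

With a Gamma(shape α, rate β) prior on the exponential rate λ, the posterior after n observations with total T = Σxᵢ is Gamma(α+n, β+T).
Sum of observations T = 77.34 minutes; n = 6.
Posterior: Gamma(3.50+6, 4.61+77.34) = Gamma(9.50, 81.95).
Var = α/β² = 0.001415.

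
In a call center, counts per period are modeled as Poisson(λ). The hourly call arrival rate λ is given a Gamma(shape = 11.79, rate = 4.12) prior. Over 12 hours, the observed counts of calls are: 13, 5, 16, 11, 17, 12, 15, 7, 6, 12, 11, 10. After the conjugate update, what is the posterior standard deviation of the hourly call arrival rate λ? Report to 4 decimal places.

With a Gamma(shape α, rate β) prior, the Poisson likelihood is conjugate: the posterior is Gamma(α + ΣXᵢ, β + n).
Sum of counts S = 135 over n = 12 hours.
Posterior: Gamma(α+S, β+n) = Gamma(11.79+135, 4.12+12) = Gamma(146.79, 16.12).
SD = √α/β = √146.79/16.12 = 0.7516.

0.7516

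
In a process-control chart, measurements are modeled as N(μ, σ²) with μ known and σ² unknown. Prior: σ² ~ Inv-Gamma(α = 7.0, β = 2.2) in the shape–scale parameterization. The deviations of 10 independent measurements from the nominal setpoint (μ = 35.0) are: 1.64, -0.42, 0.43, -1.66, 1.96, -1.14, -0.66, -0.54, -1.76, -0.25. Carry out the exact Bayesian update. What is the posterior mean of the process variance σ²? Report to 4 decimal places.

With known mean μ and an Inverse-Gamma(α, β) prior on σ², the Normal likelihood is conjugate: posterior is Inv-Gamma(α + n/2, β + Σ(xᵢ−μ)²/2).
Σ(xᵢ−μ)² = (1.64)² + (-0.42)² + (0.43)² + (-1.66)² + (1.96)² + (-1.14)² + (-0.66)² + (-0.54)² + (-1.76)² + (-0.25)² = 14.8350.
Posterior: Inv-Gamma(7.0 + 10/2, 2.2 + 14.8350/2) = Inv-Gamma(12.00, 9.61750).
E[σ²|data] = β/(α−1) = 9.61750/11.00 = 0.8743.

0.8743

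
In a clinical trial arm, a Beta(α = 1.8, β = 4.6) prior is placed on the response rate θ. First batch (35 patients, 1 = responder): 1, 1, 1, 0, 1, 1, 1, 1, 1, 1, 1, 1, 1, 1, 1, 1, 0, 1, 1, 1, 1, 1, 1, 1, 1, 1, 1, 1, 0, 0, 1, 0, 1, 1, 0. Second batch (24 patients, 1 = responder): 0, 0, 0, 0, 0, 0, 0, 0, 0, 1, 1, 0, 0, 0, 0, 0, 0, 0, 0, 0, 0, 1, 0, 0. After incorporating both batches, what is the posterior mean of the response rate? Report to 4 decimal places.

The Beta prior is conjugate to a Binomial/Bernoulli likelihood; the update adds successes to α and failures to β.
After batch 1: Beta(1.8+29, 4.6+6) = Beta(30.8, 10.6).
After batch 2: Beta(30.8+3, 10.6+21) = Beta(33.8, 31.6).
Posterior mean = α/(α+β) = 33.8/65.4 = 0.5168.

0.5168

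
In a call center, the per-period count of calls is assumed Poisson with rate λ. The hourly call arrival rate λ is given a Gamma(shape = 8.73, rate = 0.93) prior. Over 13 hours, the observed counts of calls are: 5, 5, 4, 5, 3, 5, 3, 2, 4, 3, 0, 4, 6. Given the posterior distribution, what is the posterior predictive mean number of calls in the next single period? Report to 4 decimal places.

4.1443

With a Gamma(shape α, rate β) prior, the Poisson likelihood is conjugate: the posterior is Gamma(α + ΣXᵢ, β + n).
Sum of counts S = 49 over n = 13 hours.
Posterior: Gamma(α+S, β+n) = Gamma(8.73+49, 0.93+13) = Gamma(57.73, 13.93).
The predictive distribution for one future period is NegBinom with mean α/β = 4.1443.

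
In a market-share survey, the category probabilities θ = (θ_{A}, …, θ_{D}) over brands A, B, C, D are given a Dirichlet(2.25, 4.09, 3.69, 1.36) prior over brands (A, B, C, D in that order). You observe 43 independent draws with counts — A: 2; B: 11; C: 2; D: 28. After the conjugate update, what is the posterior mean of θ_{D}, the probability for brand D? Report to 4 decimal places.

0.5398

The Dirichlet prior is conjugate to the Multinomial likelihood: each posterior αⱼ = prior αⱼ + observed count nⱼ.
Posterior concentration: (4.25, 15.09, 5.69, 29.36), total = 54.39.
E[θ_{D}|data] = α_{D}/Σα = 29.36/54.39 = 0.5398.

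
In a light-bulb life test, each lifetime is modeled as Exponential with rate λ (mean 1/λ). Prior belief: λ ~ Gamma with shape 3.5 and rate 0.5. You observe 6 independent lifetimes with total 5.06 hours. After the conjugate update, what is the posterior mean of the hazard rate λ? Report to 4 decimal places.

1.7086

With a Gamma(shape α, rate β) prior on the exponential rate λ, the posterior after n observations with total T = Σxᵢ is Gamma(α+n, β+T).
Posterior: Gamma(3.5+6, 0.5+5.06) = Gamma(9.5, 5.56).
Posterior mean of λ = α/β = 9.5/5.56 = 1.7086.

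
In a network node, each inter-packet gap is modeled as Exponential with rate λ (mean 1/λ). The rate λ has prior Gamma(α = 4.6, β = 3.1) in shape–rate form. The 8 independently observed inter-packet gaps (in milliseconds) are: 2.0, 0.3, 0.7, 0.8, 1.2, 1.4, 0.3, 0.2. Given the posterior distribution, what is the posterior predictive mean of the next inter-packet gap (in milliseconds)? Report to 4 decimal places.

0.8621

With a Gamma(shape α, rate β) prior on the exponential rate λ, the posterior after n observations with total T = Σxᵢ is Gamma(α+n, β+T).
Sum of observations T = 6.9 milliseconds; n = 8.
Posterior: Gamma(4.6+8, 3.1+6.9) = Gamma(12.6, 10.0).
The predictive distribution for the next observation is Lomax; its mean is β/(α−1) = 10.0/11.6 = 0.8621.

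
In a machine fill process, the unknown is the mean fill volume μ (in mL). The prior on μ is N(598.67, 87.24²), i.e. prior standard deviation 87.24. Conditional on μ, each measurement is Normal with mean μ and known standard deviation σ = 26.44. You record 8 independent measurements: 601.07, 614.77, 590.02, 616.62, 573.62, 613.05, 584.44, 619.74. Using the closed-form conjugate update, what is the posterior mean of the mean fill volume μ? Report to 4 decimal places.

For Normal data with known variance σ², a Normal(μ₀, σ₀²) prior on μ is conjugate. Posterior precision = 1/σ₀² + n/σ²; posterior mean is the precision-weighted average of μ₀ and x̄.
Σxᵢ = 601.07 + 614.77 + 590.02 + 616.62 + 573.62 + 613.05 + 584.44 + 619.74 = 4813.33, so n·x̄ = 4813.33.
σ₀² = 87.24² = 7610.8176, σ² = 26.44² = 699.0736; σ² + n·σ₀² = 699.0736 + 8·7610.8176 = 61585.6144.
Posterior mean = (μ₀/σ₀² + n·x̄/σ²)/(1/σ₀² + n/σ²) = (σ²·μ₀ + σ₀²·n·x̄)/(σ² + n·σ₀²) = (699.0736·598.67 + 7610.8176·4813.33)/61585.6144 = 37051891.07072/61585.6144 = 601.6322.

601.6322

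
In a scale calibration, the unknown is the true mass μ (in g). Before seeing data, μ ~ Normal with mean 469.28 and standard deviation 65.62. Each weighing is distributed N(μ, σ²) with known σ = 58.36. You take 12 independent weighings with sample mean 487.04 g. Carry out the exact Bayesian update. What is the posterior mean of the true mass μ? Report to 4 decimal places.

485.9418

For Normal data with known variance σ², a Normal(μ₀, σ₀²) prior on μ is conjugate. Posterior precision = 1/σ₀² + n/σ²; posterior mean is the precision-weighted average of μ₀ and x̄.
n·x̄ = 12·487.04 = 5844.48.
σ₀² = 65.62² = 4305.9844, σ² = 58.36² = 3405.8896; σ² + n·σ₀² = 3405.8896 + 12·4305.9844 = 55077.7024.
Posterior mean = (μ₀/σ₀² + n·x̄/σ²)/(1/σ₀² + n/σ²) = (σ²·μ₀ + σ₀²·n·x̄)/(σ² + n·σ₀²) = (3405.8896·469.28 + 4305.9844·5844.48)/55077.7024 = 26764555.5776/55077.7024 = 485.9418.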